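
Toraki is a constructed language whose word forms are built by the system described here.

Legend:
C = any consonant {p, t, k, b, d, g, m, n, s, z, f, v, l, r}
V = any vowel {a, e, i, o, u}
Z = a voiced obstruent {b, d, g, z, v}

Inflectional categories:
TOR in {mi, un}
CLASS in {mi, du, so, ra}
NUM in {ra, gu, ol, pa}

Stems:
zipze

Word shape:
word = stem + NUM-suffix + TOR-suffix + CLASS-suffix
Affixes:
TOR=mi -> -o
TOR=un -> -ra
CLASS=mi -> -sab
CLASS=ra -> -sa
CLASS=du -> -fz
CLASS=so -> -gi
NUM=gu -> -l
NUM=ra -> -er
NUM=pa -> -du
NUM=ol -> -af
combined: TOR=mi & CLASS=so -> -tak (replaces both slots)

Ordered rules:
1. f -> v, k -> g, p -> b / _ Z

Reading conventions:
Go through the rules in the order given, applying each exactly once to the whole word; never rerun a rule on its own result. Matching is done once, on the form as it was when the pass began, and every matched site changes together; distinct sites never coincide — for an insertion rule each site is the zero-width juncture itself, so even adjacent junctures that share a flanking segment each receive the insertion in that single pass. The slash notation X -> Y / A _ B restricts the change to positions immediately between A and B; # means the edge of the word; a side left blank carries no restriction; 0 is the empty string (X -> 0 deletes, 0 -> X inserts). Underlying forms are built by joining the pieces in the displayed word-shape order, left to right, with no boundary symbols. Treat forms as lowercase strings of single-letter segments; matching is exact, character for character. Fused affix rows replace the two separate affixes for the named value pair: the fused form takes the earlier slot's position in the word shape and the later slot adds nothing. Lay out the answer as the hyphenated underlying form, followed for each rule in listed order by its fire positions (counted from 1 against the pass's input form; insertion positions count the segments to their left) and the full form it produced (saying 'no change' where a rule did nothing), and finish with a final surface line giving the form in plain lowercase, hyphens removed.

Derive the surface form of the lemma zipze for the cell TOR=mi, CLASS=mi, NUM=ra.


underlying: zipze-er-o-sab
1. f -> v, k -> g, p -> b / _ Z: fires at position(s) 3: zibzeerosab
surface: zibzeerosab


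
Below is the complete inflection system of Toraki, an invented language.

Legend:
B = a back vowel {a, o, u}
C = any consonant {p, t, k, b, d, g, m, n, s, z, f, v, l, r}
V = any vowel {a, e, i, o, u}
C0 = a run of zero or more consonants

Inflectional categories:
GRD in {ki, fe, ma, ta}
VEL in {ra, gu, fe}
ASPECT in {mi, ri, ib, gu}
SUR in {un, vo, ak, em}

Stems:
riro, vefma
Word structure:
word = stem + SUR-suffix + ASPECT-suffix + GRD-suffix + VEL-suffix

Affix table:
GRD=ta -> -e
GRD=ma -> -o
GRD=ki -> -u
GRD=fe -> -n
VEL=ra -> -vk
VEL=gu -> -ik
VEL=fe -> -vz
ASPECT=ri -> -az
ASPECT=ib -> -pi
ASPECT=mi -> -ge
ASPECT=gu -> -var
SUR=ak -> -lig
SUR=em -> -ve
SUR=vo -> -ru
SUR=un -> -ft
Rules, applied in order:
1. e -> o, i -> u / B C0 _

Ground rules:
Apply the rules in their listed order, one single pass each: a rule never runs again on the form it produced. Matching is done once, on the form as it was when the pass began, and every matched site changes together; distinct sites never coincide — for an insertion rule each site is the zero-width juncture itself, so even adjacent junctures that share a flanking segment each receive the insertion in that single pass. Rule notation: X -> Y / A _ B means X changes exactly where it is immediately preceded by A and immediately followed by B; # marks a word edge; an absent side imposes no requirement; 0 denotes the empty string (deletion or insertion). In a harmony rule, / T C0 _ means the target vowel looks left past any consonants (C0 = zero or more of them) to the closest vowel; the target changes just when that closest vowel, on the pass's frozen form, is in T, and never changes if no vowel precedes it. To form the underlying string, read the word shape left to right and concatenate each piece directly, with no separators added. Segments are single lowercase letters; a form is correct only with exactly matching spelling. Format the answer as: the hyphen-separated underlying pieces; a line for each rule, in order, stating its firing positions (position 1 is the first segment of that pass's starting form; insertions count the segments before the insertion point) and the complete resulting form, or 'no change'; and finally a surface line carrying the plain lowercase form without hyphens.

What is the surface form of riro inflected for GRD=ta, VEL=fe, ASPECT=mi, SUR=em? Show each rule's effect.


underlying: riro-ve-ge-e-vz
1. e -> o, i -> u / B C0 _: fires at position(s) 6: rirovogeevz
surface: rirovogeevz


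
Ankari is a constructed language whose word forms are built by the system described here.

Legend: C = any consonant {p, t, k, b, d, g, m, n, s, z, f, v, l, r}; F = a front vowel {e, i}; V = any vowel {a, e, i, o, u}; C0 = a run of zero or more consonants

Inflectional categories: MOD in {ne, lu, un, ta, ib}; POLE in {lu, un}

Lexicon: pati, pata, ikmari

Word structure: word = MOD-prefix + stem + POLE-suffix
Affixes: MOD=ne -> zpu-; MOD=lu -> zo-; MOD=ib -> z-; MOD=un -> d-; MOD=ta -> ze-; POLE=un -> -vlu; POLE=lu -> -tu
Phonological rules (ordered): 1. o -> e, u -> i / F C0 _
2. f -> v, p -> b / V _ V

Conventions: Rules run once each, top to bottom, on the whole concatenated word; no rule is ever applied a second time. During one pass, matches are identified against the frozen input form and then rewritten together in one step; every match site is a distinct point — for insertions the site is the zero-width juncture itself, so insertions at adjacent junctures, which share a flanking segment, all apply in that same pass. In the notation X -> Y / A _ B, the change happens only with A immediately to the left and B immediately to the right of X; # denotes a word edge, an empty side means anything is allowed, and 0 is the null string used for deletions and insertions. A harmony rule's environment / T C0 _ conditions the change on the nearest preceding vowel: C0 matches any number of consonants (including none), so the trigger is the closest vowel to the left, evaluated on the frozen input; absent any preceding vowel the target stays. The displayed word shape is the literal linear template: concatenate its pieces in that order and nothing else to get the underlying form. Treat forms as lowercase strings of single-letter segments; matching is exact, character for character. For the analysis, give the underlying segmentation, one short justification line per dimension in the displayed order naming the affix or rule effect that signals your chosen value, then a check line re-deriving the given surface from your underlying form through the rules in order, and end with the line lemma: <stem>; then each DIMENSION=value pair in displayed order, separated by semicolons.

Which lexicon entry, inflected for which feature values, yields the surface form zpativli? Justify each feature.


underlying: z-pati-vlu
MOD=ib - signalled by the affix z-
POLE=un - signalled by the affix -vlu
check: zpativlu -> zpativli -> zpativli
lemma: pati; MOD=ib; POLE=un


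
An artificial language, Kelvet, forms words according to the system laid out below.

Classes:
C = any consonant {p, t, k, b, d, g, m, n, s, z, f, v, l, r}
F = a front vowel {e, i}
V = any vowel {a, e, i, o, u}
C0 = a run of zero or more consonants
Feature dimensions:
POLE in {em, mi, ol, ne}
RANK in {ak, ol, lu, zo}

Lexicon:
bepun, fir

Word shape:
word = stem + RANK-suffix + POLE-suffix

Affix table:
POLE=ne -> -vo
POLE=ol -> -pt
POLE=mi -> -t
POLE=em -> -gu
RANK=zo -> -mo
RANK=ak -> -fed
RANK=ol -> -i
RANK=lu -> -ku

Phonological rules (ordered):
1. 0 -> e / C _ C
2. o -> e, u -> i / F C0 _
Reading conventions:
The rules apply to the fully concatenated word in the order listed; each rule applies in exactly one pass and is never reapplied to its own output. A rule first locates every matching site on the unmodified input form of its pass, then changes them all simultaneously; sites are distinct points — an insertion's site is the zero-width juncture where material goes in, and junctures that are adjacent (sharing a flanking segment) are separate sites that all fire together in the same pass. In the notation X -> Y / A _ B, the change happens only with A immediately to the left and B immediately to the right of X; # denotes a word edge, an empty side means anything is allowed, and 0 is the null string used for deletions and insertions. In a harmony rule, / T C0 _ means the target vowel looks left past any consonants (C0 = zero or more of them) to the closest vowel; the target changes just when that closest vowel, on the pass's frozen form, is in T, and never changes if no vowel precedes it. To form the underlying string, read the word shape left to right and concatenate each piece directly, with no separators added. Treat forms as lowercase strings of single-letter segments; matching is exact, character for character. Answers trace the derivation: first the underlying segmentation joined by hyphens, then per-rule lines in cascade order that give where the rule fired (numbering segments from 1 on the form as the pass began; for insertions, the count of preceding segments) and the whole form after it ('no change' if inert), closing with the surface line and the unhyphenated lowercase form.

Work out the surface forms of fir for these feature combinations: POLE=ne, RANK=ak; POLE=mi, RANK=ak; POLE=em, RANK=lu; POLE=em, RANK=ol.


cell POLE=ne, RANK=ak:
underlying: fir-fed-vo
1. 0 -> e / C _ C: inserts after position(s) 3, 6: firefedevo
2. o -> e, u -> i / F C0 _: fires at position(s) 10: firefedeve
surface: firefedeve

cell POLE=mi, RANK=ak:
underlying: fir-fed-t
1. 0 -> e / C _ C: inserts after position(s) 3, 6: firefedet
2. o -> e, u -> i / F C0 _: no change
surface: firefedet

cell POLE=em, RANK=lu:
underlying: fir-ku-gu
1. 0 -> e / C _ C: inserts after position(s) 3: firekugu
2. o -> e, u -> i / F C0 _: fires at position(s) 6: firekigu
surface: firekigu

cell POLE=em, RANK=ol:
underlying: fir-i-gu
1. 0 -> e / C _ C: no change
2. o -> e, u -> i / F C0 _: fires at position(s) 6: firigi
surface: firigi


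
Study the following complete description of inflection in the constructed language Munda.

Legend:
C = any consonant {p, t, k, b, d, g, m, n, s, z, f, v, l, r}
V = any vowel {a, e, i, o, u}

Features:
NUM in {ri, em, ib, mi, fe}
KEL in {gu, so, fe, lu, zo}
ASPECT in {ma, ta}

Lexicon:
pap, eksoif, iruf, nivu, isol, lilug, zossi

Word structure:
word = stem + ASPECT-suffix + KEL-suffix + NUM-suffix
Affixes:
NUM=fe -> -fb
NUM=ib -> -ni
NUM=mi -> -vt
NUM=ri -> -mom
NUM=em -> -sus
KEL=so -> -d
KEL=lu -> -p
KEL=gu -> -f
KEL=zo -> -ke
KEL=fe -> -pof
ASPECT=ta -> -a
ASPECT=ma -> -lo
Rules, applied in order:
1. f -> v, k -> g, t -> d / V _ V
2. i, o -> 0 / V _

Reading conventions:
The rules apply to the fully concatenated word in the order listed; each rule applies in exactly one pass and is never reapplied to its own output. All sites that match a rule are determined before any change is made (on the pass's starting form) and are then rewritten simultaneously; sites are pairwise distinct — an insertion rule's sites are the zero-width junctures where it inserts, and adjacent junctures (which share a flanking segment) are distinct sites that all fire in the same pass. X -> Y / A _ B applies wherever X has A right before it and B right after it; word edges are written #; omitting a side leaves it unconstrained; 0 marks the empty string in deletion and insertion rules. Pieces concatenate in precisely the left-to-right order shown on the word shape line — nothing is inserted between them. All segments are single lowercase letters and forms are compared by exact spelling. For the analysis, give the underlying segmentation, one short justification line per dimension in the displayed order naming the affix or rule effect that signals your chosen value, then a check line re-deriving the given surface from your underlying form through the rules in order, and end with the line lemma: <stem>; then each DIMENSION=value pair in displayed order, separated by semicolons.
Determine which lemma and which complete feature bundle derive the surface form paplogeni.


underlying: pap-lo-ke-ni
NUM=ib - signalled by the affix -ni
KEL=zo - signalled by the affix -ke
ASPECT=ma - signalled by the affix -lo
check: paplokeni -> paplogeni -> paplogeni
lemma: pap; NUM=ib; KEL=zo; ASPECT=ma


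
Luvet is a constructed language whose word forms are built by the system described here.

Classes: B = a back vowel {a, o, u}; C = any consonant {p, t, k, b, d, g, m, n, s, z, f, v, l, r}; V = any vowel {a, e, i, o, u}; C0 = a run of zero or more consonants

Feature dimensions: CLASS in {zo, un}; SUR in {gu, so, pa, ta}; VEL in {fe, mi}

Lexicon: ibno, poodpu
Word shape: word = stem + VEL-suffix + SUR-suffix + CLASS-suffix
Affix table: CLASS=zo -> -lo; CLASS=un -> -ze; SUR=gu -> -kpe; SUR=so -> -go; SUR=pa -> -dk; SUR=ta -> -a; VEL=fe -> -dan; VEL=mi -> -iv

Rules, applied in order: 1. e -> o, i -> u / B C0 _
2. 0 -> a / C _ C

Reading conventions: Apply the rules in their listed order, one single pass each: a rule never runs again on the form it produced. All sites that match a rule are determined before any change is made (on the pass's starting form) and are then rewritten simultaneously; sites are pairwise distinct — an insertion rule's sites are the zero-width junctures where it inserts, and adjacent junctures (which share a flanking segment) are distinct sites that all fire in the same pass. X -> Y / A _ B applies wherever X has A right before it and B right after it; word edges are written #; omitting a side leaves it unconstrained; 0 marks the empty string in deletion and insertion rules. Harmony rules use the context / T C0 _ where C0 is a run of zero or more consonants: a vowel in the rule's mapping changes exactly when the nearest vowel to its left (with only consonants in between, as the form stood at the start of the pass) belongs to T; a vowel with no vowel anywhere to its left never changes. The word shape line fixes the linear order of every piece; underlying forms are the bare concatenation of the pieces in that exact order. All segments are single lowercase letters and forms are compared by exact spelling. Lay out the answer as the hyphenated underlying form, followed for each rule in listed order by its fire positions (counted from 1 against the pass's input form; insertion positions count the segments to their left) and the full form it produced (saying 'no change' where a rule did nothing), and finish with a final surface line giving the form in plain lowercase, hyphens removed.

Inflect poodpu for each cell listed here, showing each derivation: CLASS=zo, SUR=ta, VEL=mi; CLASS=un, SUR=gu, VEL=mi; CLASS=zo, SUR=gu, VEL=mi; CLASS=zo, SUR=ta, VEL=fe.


cell CLASS=zo, SUR=ta, VEL=mi:
underlying: poodpu-iv-a-lo
1. e -> o, i -> u / B C0 _: fires at position(s) 7: poodpuuvalo
2. 0 -> a / C _ C: inserts after position(s) 4: poodapuuvalo
surface: poodapuuvalo

cell CLASS=un, SUR=gu, VEL=mi:
underlying: poodpu-iv-kpe-ze
1. e -> o, i -> u / B C0 _: fires at position(s) 7: poodpuuvkpeze
2. 0 -> a / C _ C: inserts after position(s) 4, 8, 9: poodapuuvakapeze
surface: poodapuuvakapeze

cell CLASS=zo, SUR=gu, VEL=mi:
underlying: poodpu-iv-kpe-lo
1. e -> o, i -> u / B C0 _: fires at position(s) 7: poodpuuvkpelo
2. 0 -> a / C _ C: inserts after position(s) 4, 8, 9: poodapuuvakapelo
surface: poodapuuvakapelo

cell CLASS=zo, SUR=ta, VEL=fe:
underlying: poodpu-dan-a-lo
1. e -> o, i -> u / B C0 _: no change
2. 0 -> a / C _ C: inserts after position(s) 4: poodapudanalo
surface: poodapudanalo


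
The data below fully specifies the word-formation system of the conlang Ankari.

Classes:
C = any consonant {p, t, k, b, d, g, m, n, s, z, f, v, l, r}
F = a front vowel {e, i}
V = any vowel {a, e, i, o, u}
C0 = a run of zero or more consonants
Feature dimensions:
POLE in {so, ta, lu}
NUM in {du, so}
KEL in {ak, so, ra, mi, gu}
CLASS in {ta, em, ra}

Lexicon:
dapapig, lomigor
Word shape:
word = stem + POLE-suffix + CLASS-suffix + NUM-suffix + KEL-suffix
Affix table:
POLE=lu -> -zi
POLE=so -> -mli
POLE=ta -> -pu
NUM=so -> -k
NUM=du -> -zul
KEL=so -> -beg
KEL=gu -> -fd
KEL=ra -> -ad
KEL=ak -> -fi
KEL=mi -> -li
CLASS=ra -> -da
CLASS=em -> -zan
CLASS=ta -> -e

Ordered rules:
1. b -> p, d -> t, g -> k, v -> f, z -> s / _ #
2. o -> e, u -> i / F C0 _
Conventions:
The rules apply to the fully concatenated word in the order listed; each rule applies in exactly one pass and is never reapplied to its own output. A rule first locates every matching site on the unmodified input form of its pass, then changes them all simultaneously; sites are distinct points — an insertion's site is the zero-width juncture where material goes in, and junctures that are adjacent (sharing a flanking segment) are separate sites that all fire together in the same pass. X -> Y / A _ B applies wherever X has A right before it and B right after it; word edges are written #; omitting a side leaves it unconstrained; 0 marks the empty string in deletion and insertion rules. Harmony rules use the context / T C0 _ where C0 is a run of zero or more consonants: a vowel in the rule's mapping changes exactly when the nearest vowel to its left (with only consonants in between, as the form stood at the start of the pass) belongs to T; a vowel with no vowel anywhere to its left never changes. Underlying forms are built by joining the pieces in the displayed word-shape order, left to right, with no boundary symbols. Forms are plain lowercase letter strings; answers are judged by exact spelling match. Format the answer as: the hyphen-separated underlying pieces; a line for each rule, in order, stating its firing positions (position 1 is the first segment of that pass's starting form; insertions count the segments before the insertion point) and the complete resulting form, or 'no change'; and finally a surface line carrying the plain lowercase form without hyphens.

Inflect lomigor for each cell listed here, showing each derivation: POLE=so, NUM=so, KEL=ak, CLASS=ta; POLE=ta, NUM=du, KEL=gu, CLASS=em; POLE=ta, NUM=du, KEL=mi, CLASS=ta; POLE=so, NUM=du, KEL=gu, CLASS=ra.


cell POLE=so, NUM=so, KEL=ak, CLASS=ta:
underlying: lomigor-mli-e-k-fi
1. b -> p, d -> t, g -> k, v -> f, z -> s / _ #: no change
2. o -> e, u -> i / F C0 _: fires at position(s) 6: lomigermliekfi
surface: lomigermliekfi

cell POLE=ta, NUM=du, KEL=gu, CLASS=em:
underlying: lomigor-pu-zan-zul-fd
1. b -> p, d -> t, g -> k, v -> f, z -> s / _ #: fires at position(s) 17: lomigorpuzanzulft
2. o -> e, u -> i / F C0 _: fires at position(s) 6: lomigerpuzanzulft
surface: lomigerpuzanzulft

cell POLE=ta, NUM=du, KEL=mi, CLASS=ta:
underlying: lomigor-pu-e-zul-li
1. b -> p, d -> t, g -> k, v -> f, z -> s / _ #: no change
2. o -> e, u -> i / F C0 _: fires at position(s) 6, 12: lomigerpuezilli
surface: lomigerpuezilli

cell POLE=so, NUM=du, KEL=gu, CLASS=ra:
underlying: lomigor-mli-da-zul-fd
1. b -> p, d -> t, g -> k, v -> f, z -> s / _ #: fires at position(s) 17: lomigormlidazulft
2. o -> e, u -> i / F C0 _: fires at position(s) 6: lomigermlidazulft
surface: lomigermlidazulft


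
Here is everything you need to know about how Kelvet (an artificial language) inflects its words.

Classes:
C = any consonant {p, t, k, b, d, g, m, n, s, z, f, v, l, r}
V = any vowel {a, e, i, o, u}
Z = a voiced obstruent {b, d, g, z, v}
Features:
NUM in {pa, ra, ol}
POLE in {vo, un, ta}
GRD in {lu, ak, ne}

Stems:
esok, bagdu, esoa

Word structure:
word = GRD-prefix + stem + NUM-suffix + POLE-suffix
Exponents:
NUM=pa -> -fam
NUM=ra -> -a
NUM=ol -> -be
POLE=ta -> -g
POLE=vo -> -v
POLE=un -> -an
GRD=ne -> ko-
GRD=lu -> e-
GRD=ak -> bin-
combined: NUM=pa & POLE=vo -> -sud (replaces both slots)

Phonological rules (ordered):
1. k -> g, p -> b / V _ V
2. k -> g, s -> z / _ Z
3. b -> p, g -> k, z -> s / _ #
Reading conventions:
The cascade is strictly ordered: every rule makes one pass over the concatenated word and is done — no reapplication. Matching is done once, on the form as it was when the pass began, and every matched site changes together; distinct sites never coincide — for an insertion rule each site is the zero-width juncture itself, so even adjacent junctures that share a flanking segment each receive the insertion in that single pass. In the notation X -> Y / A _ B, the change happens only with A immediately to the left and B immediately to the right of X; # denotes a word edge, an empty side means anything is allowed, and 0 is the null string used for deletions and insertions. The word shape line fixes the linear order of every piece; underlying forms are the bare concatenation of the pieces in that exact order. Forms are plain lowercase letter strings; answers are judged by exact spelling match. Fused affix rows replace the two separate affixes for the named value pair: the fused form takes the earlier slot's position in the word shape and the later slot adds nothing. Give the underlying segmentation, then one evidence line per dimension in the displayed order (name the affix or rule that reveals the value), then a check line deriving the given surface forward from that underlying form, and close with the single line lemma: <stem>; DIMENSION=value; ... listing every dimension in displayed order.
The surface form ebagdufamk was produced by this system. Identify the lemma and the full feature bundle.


underlying: e-bagdu-fam-g
NUM=pa - signalled by the affix -fam
POLE=ta - signalled by the affix -g
GRD=lu - signalled by the affix e-
check: ebagdufamg -> ebagdufamg -> ebagdufamg -> ebagdufamk
lemma: bagdu; NUM=pa; POLE=ta; GRD=lu


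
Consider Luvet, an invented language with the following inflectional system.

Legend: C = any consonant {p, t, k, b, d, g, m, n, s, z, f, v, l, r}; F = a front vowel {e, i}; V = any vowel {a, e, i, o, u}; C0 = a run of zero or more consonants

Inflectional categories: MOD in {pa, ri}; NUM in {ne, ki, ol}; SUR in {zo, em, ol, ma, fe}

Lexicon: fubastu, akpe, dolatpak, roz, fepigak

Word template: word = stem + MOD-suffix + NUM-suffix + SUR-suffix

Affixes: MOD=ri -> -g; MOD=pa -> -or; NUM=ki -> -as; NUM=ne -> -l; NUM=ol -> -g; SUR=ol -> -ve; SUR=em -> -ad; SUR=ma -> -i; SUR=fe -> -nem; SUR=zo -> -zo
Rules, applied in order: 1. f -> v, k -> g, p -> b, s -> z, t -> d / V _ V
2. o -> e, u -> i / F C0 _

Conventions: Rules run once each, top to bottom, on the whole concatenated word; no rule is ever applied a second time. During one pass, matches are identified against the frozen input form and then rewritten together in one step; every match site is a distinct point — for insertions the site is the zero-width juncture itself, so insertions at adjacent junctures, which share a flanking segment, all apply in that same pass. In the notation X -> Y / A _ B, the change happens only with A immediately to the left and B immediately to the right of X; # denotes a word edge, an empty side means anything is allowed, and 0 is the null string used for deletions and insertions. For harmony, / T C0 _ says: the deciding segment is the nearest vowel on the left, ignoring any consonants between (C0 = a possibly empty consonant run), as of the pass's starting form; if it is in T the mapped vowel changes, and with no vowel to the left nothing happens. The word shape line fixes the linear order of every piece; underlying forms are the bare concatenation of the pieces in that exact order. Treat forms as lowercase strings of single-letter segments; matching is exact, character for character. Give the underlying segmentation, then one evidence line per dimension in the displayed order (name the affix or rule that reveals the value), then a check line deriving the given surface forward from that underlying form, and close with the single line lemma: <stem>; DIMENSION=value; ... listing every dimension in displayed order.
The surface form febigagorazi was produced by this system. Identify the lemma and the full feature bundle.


underlying: fepigak-or-as-i
MOD=pa - signalled by the affix -or
NUM=ki - signalled by the affix -as
SUR=ma - signalled by the affix -i
check: fepigakorasi -> febigagorazi -> febigagorazi
lemma: fepigak; MOD=pa; NUM=ki; SUR=ma


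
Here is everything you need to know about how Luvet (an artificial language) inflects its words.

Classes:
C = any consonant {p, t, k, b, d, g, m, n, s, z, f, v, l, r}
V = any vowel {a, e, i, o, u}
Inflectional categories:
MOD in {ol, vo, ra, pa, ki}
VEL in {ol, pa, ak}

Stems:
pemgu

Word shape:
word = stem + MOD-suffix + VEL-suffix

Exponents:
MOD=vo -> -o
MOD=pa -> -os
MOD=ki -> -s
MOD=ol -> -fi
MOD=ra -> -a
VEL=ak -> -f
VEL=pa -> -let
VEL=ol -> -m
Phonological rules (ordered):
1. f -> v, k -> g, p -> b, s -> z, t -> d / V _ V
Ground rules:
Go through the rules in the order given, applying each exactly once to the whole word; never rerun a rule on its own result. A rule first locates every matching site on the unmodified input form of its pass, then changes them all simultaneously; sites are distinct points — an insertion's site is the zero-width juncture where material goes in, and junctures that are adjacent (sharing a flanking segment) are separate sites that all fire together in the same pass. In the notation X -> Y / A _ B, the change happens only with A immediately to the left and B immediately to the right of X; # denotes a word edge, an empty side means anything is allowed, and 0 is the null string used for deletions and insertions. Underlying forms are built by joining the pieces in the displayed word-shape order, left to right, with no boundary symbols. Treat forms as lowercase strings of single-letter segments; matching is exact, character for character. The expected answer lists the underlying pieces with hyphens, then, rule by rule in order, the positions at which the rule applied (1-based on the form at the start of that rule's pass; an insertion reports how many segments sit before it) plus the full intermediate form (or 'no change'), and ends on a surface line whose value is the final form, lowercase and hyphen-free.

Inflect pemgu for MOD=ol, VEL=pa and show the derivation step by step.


underlying: pemgu-fi-let
1. f -> v, k -> g, p -> b, s -> z, t -> d / V _ V: fires at position(s) 6: pemguvilet
surface: pemguvilet


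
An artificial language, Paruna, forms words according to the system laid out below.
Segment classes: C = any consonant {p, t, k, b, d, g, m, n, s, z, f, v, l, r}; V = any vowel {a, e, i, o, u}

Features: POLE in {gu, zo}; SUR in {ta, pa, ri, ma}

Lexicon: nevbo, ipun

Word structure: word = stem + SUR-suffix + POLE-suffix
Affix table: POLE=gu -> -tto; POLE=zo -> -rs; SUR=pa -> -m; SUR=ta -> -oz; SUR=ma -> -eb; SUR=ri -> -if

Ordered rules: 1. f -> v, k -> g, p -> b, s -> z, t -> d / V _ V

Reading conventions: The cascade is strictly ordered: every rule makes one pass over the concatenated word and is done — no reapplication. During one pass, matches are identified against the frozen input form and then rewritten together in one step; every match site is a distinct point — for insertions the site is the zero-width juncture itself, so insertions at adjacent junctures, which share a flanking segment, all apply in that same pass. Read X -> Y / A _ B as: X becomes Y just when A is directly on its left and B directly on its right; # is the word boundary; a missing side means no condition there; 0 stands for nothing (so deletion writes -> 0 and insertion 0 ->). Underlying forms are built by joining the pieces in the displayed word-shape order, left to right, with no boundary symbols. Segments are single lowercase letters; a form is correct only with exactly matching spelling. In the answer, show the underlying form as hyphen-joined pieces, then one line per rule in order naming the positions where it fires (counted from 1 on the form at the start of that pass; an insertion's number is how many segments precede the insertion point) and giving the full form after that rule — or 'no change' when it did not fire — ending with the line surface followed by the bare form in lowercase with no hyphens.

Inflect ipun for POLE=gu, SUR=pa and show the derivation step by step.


underlying: ipun-m-tto
1. f -> v, k -> g, p -> b, s -> z, t -> d / V _ V: fires at position(s) 2: ibunmtto
surface: ibunmtto


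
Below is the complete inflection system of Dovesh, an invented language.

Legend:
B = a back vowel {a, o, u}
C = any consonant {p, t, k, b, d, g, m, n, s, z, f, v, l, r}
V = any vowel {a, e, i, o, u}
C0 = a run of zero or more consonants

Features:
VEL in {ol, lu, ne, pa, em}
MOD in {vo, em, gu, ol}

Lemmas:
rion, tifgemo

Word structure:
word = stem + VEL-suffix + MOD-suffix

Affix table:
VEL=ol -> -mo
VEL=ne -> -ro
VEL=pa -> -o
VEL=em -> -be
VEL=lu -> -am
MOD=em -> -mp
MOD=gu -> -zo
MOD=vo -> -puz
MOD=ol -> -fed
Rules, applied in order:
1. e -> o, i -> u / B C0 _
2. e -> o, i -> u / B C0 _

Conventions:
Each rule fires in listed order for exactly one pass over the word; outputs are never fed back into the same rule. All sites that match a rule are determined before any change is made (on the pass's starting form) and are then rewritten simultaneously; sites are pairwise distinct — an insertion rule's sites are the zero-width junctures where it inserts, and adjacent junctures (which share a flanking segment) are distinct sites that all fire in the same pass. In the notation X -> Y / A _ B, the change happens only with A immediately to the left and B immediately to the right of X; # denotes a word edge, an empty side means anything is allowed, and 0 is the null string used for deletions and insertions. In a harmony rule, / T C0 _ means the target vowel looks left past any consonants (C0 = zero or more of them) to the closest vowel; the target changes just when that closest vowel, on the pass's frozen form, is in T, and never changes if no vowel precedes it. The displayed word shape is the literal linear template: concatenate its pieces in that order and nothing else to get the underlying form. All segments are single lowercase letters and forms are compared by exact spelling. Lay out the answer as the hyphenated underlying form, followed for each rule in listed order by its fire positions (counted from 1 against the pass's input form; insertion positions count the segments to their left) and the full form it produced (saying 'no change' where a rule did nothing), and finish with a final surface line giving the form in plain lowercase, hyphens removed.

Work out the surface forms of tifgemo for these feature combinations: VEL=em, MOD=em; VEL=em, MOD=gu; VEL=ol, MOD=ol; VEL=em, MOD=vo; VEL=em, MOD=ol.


cell VEL=em, MOD=em:
underlying: tifgemo-be-mp
1. e -> o, i -> u / B C0 _: fires at position(s) 9: tifgemobomp
2. e -> o, i -> u / B C0 _: no change
surface: tifgemobomp

cell VEL=em, MOD=gu:
underlying: tifgemo-be-zo
1. e -> o, i -> u / B C0 _: fires at position(s) 9: tifgemobozo
2. e -> o, i -> u / B C0 _: no change
surface: tifgemobozo

cell VEL=ol, MOD=ol:
underlying: tifgemo-mo-fed
1. e -> o, i -> u / B C0 _: fires at position(s) 11: tifgemomofod
2. e -> o, i -> u / B C0 _: no change
surface: tifgemomofod

cell VEL=em, MOD=vo:
underlying: tifgemo-be-puz
1. e -> o, i -> u / B C0 _: fires at position(s) 9: tifgemobopuz
2. e -> o, i -> u / B C0 _: no change
surface: tifgemobopuz

cell VEL=em, MOD=ol:
underlying: tifgemo-be-fed
1. e -> o, i -> u / B C0 _: fires at position(s) 9: tifgemobofed
2. e -> o, i -> u / B C0 _: fires at position(s) 11: tifgemobofod
surface: tifgemobofod


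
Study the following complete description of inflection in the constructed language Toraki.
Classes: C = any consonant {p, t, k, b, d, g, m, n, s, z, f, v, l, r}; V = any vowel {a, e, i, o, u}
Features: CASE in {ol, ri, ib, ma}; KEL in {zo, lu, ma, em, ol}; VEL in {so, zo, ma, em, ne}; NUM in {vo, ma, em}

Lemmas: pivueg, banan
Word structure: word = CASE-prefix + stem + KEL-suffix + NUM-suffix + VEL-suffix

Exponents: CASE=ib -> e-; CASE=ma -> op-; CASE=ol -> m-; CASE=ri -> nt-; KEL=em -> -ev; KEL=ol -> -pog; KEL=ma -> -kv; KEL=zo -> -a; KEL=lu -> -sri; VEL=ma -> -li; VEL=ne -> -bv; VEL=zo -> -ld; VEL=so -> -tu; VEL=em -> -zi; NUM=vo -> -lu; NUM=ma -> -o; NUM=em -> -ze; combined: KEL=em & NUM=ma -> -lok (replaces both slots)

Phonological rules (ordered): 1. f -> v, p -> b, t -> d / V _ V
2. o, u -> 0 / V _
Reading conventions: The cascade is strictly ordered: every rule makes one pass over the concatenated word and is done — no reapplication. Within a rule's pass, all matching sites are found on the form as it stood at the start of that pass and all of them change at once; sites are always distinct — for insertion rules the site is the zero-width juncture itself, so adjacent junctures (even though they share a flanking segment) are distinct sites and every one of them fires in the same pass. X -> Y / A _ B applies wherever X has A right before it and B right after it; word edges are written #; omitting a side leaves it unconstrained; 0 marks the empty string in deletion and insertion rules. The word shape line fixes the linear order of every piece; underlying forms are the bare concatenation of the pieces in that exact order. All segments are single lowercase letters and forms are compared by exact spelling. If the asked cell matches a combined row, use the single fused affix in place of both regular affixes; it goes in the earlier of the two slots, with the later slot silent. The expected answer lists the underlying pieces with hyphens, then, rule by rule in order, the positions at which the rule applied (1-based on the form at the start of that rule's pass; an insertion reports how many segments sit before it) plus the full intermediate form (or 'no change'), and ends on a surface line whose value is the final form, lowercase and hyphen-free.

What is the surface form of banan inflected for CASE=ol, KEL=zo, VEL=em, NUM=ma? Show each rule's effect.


underlying: m-banan-a-o-zi
1. f -> v, p -> b, t -> d / V _ V: no change
2. o, u -> 0 / V _: fires at position(s) 8: mbananazi
surface: mbananazi


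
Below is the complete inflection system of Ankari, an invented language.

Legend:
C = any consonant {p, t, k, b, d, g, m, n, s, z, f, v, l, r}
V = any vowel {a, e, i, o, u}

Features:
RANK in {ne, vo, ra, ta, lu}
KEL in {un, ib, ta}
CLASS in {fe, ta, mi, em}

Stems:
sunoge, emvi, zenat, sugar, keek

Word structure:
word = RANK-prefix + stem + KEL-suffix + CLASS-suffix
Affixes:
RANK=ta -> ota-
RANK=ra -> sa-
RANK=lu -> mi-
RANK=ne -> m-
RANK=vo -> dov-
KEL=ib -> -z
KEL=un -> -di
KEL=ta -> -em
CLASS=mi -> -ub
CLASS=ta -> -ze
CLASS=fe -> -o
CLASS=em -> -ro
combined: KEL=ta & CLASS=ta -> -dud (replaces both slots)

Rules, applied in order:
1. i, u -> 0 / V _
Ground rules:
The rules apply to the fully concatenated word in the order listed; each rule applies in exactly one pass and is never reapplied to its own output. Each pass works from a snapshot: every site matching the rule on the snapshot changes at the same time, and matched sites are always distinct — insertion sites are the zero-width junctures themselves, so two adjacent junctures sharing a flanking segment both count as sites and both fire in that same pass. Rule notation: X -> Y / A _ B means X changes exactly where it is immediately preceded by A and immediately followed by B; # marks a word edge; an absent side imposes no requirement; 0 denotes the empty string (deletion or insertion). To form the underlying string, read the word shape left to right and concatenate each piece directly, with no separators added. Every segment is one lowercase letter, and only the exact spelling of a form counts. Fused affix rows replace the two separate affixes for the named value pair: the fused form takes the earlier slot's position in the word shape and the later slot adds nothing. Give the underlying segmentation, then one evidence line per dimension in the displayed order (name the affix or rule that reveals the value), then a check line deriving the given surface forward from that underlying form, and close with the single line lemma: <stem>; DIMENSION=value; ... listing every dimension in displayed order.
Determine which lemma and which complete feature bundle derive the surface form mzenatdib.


underlying: m-zenat-di-ub
RANK=ne - signalled by the affix m-
KEL=un - signalled by the affix -di
CLASS=mi - signalled by the affix -ub
check: mzenatdiub -> mzenatdib
lemma: zenat; RANK=ne; KEL=un; CLASS=mi


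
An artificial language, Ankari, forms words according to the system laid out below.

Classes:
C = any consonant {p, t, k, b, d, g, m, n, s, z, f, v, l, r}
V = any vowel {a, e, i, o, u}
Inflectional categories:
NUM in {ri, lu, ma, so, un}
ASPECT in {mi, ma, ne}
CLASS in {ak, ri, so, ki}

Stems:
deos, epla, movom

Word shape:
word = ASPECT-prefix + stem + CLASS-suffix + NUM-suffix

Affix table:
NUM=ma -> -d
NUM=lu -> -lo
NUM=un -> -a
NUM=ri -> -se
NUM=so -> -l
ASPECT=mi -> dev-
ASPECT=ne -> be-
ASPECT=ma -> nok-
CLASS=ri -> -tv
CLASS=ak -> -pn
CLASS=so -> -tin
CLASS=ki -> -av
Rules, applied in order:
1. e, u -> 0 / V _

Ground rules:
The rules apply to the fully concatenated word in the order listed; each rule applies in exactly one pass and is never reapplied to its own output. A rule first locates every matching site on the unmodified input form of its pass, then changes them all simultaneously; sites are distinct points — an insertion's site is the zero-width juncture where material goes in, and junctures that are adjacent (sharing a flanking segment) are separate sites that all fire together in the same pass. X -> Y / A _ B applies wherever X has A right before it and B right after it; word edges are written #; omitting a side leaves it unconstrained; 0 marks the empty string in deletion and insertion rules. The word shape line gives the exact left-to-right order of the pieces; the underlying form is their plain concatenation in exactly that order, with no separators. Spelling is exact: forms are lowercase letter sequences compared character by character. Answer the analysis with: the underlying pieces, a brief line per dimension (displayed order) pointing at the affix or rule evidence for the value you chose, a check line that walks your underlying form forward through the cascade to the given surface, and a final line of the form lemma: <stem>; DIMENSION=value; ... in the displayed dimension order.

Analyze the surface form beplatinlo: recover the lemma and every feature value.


underlying: be-epla-tin-lo
NUM=lu - signalled by the affix -lo
ASPECT=ne - signalled by the affix be-
CLASS=so - signalled by the affix -tin
check: beeplatinlo -> beplatinlo
lemma: epla; NUM=lu; ASPECT=ne; CLASS=so


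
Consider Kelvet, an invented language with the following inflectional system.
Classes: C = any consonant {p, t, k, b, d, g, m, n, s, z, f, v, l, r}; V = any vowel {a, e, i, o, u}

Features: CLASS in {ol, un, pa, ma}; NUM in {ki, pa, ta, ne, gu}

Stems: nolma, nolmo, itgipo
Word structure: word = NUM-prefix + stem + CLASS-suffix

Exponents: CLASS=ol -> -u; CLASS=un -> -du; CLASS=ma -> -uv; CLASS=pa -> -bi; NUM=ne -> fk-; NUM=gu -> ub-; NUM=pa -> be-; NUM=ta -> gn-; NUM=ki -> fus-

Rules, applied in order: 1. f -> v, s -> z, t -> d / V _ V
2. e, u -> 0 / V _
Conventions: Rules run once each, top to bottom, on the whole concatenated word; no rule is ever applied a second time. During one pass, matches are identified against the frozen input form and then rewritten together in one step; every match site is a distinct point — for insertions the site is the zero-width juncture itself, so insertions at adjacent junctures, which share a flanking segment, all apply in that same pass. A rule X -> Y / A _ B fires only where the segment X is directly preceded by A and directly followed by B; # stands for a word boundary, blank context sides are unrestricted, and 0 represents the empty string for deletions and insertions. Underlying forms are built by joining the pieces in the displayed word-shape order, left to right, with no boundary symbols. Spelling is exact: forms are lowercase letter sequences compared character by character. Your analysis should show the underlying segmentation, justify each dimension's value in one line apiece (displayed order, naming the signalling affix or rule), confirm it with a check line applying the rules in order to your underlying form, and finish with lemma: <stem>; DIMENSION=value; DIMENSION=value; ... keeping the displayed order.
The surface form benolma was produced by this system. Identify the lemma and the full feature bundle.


underlying: be-nolma-u
CLASS=ol - signalled by the affix -u
NUM=pa - signalled by the affix be-
check: benolmau -> benolmau -> benolma
lemma: nolma; CLASS=ol; NUM=pa
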